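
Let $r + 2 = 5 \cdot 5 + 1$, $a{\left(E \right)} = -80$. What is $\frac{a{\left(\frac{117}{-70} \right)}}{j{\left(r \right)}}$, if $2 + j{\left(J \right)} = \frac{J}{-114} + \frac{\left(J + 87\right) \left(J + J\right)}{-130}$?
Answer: $\frac{49400}{26673} \approx 1.8521$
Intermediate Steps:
$r = 24$ ($r = -2 + \left(5 \cdot 5 + 1\right) = -2 + \left(25 + 1\right) = -2 + 26 = 24$)
$j{\left(J \right)} = -2 - \frac{J}{114} - \frac{J \left(87 + J\right)}{65}$ ($j{\left(J \right)} = -2 + \left(\frac{J}{-114} + \frac{\left(J + 87\right) \left(J + J\right)}{-130}\right) = -2 + \left(J \left(- \frac{1}{114}\right) + \left(87 + J\right) 2 J \left(- \frac{1}{130}\right)\right) = -2 - \left(\frac{J}{114} - 2 J \left(87 + J\right) \left(- \frac{1}{130}\right)\right) = -2 - \left(\frac{J}{114} + \frac{J \left(87 + J\right)}{65}\right) = -2 - \frac{J}{114} - \frac{J \left(87 + J\right)}{65}$)
$\frac{a{\left(\frac{117}{-70} \right)}}{j{\left(r \right)}} = - \frac{80}{-2 - \frac{39932}{1235} - \frac{24^{2}}{65}} = - \frac{80}{-2 - \frac{39932}{1235} - \frac{576}{65}} = - \frac{80}{- \frac{53346}{1235}} = \left(-80\right) \left(- \frac{1235}{53346}\right) = \frac{49400}{26673}$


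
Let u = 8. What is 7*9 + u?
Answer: 71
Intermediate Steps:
7*9 + u = 7*9 + 8 = 63 + 8 = 71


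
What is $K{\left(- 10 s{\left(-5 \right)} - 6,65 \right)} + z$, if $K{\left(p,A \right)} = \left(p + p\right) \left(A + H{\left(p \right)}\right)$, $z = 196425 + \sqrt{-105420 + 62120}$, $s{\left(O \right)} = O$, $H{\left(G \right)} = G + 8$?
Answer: $206721 + 10 i \sqrt{433} \approx 2.0672 \cdot 10^{5} + 208.09 i$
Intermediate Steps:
$H{\left(G \right)} = 8 + G$
$z = 196425 + 10 i \sqrt{433}$ ($z = 196425 + \sqrt{-43300} = 196425 + 10 i \sqrt{433} \approx 1.9643 \cdot 10^{5} + 208.09 i$)
$K{\left(p,A \right)} = 2 p \left(8 + A + p\right)$ ($K{\left(p,A \right)} = \left(p + p\right) \left(A + \left(8 + p\right)\right) = 2 p \left(8 + A + p\right)$)
$K{\left(- 10 s{\left(-5 \right)} - 6,65 \right)} + z = 2 \left(\left(-10\right) \left(-5\right) - 6\right) \left(8 + 65 - -44\right) + \left(196425 + 10 i \sqrt{433}\right) = 2 \left(50 - 6\right) \left(8 + 65 + \left(50 - 6\right)\right) + \left(196425 + 10 i \sqrt{433}\right) = 2 \cdot 44 \left(8 + 65 + 44\right) + \left(196425 + 10 i \sqrt{433}\right) = 2 \cdot 44 \cdot 117 + \left(196425 + 10 i \sqrt{433}\right) = 10296 + \left(196425 + 10 i \sqrt{433}\right) = 206721 + 10 i \sqrt{433}$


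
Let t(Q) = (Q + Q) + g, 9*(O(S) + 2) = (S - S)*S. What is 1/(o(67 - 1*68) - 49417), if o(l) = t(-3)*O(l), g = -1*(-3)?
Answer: -1/49411 ≈ -2.0238e-5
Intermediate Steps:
O(S) = -2 (O(S) = -2 + ((S - S)*S)/9 = -2 + (0*S)/9 = -2 + (⅑)*0 = -2 + 0 = -2)
g = 3
t(Q) = 3 + 2*Q (t(Q) = (Q + Q) + 3 = 2*Q + 3 = 3 + 2*Q)
o(l) = 6 (o(l) = (3 + 2*(-3))*(-2) = (3 - 6)*(-2) = -3*(-2) = 6)
1/(o(67 - 1*68) - 49417) = 1/(6 - 49417) = 1/(-49411) = -1/49411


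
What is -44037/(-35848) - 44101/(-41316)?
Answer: 850091335/370273992 ≈ 2.2958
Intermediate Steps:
-44037/(-35848) - 44101/(-41316) = -44037*(-1/35848) - 44101*(-1/41316) = 44037/35848 + 44101/41316 = 850091335/370273992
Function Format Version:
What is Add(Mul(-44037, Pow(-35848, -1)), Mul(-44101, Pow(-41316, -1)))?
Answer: Rational(850091335, 370273992) ≈ 2.2958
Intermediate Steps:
Add(Mul(-44037, Pow(-35848, -1)), Mul(-44101, Pow(-41316, -1))) = Add(Mul(-44037, Rational(-1, 35848)), Mul(-44101, Rational(-1, 41316))) = Add(Rational(44037, 35848), Rational(44101, 41316)) = Rational(850091335, 370273992)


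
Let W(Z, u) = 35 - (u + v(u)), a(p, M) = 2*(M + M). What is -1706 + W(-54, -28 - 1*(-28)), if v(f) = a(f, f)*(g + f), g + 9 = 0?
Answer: -1671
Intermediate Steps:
g = -9 (g = -9 + 0 = -9)
a(p, M) = 4*M (a(p, M) = 2*(2*M) = 4*M)
v(f) = 4*f*(-9 + f) (v(f) = (4*f)*(-9 + f) = 4*f*(-9 + f))
W(Z, u) = 35 - u - 4*u*(-9 + u) (W(Z, u) = 35 - (u + 4*u*(-9 + u)) = 35 + (-u - 4*u*(-9 + u)) = 35 - u - 4*u*(-9 + u))
-1706 + W(-54, -28 - 1*(-28)) = -1706 + (35 - (-28 - 1*(-28)) - 4*(-28 - 1*(-28))*(-9 + (-28 - 1*(-28)))) = -1706 + (35 - (-28 + 28) - 4*(-28 + 28)*(-9 + (-28 + 28))) = -1706 + (35 - 1*0 - 4*0*(-9 + 0)) = -1706 + (35 + 0 - 4*0*(-9)) = -1706 + (35 + 0 + 0) = -1706 + 35 = -1671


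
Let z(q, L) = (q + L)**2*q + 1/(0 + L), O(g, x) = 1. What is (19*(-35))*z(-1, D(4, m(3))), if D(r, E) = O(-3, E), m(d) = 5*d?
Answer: -665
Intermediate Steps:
D(r, E) = 1
z(q, L) = 1/L + q*(L + q)**2 (z(q, L) = (L + q)**2*q + 1/L = q*(L + q)**2 + 1/L = 1/L + q*(L + q)**2)
(19*(-35))*z(-1, D(4, m(3))) = (19*(-35))*(1/1 - (1 - 1)**2) = -665*(1 - 1*0**2) = -665*(1 - 1*0) = -665*(1 + 0) = -665*1 = -665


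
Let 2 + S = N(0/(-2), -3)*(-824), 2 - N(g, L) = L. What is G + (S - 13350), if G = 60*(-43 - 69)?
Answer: -24192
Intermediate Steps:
N(g, L) = 2 - L
S = -4122 (S = -2 + (2 - 1*(-3))*(-824) = -2 + (2 + 3)*(-824) = -2 + 5*(-824) = -2 - 4120 = -4122)
G = -6720 (G = 60*(-112) = -6720)
G + (S - 13350) = -6720 + (-4122 - 13350) = -6720 - 17472 = -24192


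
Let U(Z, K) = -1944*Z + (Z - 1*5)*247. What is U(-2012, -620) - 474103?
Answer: 2939026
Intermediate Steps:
U(Z, K) = -1235 - 1697*Z (U(Z, K) = -1944*Z + (Z - 5)*247 = -1944*Z + (-5 + Z)*247 = -1944*Z + (-1235 + 247*Z) = -1235 - 1697*Z)
U(-2012, -620) - 474103 = (-1235 - 1697*(-2012)) - 474103 = (-1235 + 3414364) - 474103 = 3413129 - 474103 = 2939026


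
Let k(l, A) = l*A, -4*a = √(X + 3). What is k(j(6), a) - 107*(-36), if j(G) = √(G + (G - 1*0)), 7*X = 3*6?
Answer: 3852 - 3*√91/14 ≈ 3850.0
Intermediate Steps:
X = 18/7 (X = (3*6)/7 = (⅐)*18 = 18/7 ≈ 2.5714)
a = -√273/28 (a = -√(18/7 + 3)/4 = -√273/28 ≈ -0.59010)
j(G) = √2*√G (j(G) = √(G + (G + 0)) = √(G + G) = √(2*G) = √2*√G)
k(l, A) = A*l
k(j(6), a) - 107*(-36) = (-√273/28)*(√2*√6) - 107*(-36) = (-√273/28)*(2*√3) + 3852 = -3*√91/14 + 3852 = 3852 - 3*√91/14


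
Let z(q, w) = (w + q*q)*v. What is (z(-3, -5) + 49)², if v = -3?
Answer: 1369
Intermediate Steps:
z(q, w) = -3*w - 3*q² (z(q, w) = (w + q*q)*(-3) = (w + q²)*(-3) = -3*w - 3*q²)
(z(-3, -5) + 49)² = ((-3*(-5) - 3*(-3)²) + 49)² = ((15 - 3*9) + 49)² = ((15 - 27) + 49)² = (-12 + 49)² = 37² = 1369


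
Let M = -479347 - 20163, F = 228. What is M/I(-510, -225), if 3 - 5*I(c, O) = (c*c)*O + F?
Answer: -99902/2340891 ≈ -0.042677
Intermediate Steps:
I(c, O) = -45 - O*c**2/5 (I(c, O) = 3/5 - ((c*c)*O + 228)/5 = 3/5 - (c**2*O + 228)/5 = 3/5 - (O*c**2 + 228)/5 = 3/5 - (228 + O*c**2)/5 = 3/5 + (-228/5 - O*c**2/5) = -45 - O*c**2/5)
M = -499510
M/I(-510, -225) = -499510/(-45 - 1/5*(-225)*(-510)**2) = -499510/(-45 - 1/5*(-225)*260100) = -499510/(-45 + 11704500) = -499510/11704455 = -499510*1/11704455 = -99902/2340891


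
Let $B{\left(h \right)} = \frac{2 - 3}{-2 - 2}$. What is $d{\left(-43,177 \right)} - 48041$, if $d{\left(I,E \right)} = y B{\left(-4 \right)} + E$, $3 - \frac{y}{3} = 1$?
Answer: $- \frac{95725}{2} \approx -47863.0$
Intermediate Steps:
$B{\left(h \right)} = \frac{1}{4}$ ($B{\left(h \right)} = - \frac{1}{-4} = \left(-1\right) \left(- \frac{1}{4}\right) = \frac{1}{4}$)
$y = 6$ ($y = 9 - 3 = 6$)
$d{\left(I,E \right)} = \frac{3}{2} + E$ ($d{\left(I,E \right)} = 6 \cdot \frac{1}{4} + E = \frac{3}{2} + E$)
$d{\left(-43,177 \right)} - 48041 = \left(\frac{3}{2} + 177\right) - 48041 = \frac{357}{2} - 48041 = - \frac{95725}{2}$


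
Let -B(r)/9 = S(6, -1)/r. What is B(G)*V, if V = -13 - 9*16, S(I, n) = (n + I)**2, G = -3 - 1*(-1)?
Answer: -35325/2 ≈ -17663.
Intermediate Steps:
G = -2 (G = -3 + 1 = -2)
S(I, n) = (I + n)**2
V = -157 (V = -13 - 144 = -157)
B(r) = -225/r (B(r) = -9*(6 - 1)**2/r = -9*5**2/r = -225/r)
B(G)*V = -225/(-2)*(-157) = -225*(-1/2)*(-157) = (225/2)*(-157) = -35325/2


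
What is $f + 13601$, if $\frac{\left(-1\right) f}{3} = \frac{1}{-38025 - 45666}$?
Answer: $\frac{379427098}{27897} \approx 13601.0$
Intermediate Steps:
$f = \frac{1}{27897}$ ($f = - \frac{3}{-38025 - 45666} = - \frac{3}{-83691} = \left(-3\right) \left(- \frac{1}{83691}\right) = \frac{1}{27897} \approx 3.5846 \cdot 10^{-5}$)
$f + 13601 = \frac{1}{27897} + 13601 = \frac{379427098}{27897}$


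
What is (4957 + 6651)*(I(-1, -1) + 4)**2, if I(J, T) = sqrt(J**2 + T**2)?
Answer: 208944 + 92864*sqrt(2) ≈ 3.4027e+5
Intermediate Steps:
(4957 + 6651)*(I(-1, -1) + 4)**2 = (4957 + 6651)*(sqrt((-1)**2 + (-1)**2) + 4)**2 = 11608*(sqrt(1 + 1) + 4)**2 = 11608*(sqrt(2) + 4)**2 = 11608*(4 + sqrt(2))**2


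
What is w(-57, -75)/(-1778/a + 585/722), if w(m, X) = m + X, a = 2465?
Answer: -234924360/158309 ≈ -1484.0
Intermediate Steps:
w(m, X) = X + m
w(-57, -75)/(-1778/a + 585/722) = (-75 - 57)/(-1778/2465 + 585/722) = -132/(-1778*1/2465 + 585*(1/722)) = -132/(-1778/2465 + 585/722) = -132/158309/1779730 = -132*1779730/158309 = -234924360/158309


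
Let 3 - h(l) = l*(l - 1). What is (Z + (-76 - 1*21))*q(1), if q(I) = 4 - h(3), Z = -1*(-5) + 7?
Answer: -595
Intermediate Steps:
Z = 12 (Z = 5 + 7 = 12)
h(l) = 3 - l*(-1 + l) (h(l) = 3 - l*(l - 1) = 3 - l*(-1 + l))
q(I) = 7 (q(I) = 4 - (3 + 3 - 1*3²) = 4 - (3 + 3 - 1*9) = 4 - (3 + 3 - 9) = 4 - 1*(-3) = 4 + 3 = 7)
(Z + (-76 - 1*21))*q(1) = (12 + (-76 - 1*21))*7 = (12 + (-76 - 21))*7 = (12 - 97)*7 = -85*7 = -595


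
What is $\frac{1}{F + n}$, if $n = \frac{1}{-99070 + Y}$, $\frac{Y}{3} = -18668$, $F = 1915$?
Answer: $\frac{155074}{296966709} \approx 0.00052219$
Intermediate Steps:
$Y = -56004$ ($Y = 3 \left(-18668\right) = -56004$)
$n = - \frac{1}{155074}$ ($n = \frac{1}{-99070 - 56004} = \frac{1}{-155074} = - \frac{1}{155074} \approx -6.4485 \cdot 10^{-6}$)
$\frac{1}{F + n} = \frac{1}{1915 - \frac{1}{155074}} = \frac{1}{\frac{296966709}{155074}} = \frac{155074}{296966709}$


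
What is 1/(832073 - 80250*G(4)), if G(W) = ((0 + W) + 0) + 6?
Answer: 1/29573 ≈ 3.3815e-5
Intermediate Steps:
G(W) = 6 + W (G(W) = (W + 0) + 6 = W + 6 = 6 + W)
1/(832073 - 80250*G(4)) = 1/(832073 - 80250*(6 + 4)) = 1/(832073 - 80250*10) = 1/(832073 - 802500) = 1/29573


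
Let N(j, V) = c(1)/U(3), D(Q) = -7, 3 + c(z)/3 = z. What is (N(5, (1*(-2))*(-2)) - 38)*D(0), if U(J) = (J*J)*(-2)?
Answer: 791/3 ≈ 263.67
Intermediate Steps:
U(J) = -2*J**2 (U(J) = J**2*(-2) = -2*J**2)
c(z) = -9 + 3*z
N(j, V) = 1/3 (N(j, V) = (-9 + 3*1)/((-2*3**2)) = (-9 + 3)/((-2*9)) = -6/(-18) = -6*(-1/18) = 1/3)
(N(5, (1*(-2))*(-2)) - 38)*D(0) = (1/3 - 38)*(-7) = -113/3*(-7) = 791/3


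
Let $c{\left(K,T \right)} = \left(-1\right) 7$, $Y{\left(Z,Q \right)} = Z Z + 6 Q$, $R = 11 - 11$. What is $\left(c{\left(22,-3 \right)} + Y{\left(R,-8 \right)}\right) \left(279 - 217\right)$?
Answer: $-3410$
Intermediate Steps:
$R = 0$ ($R = 11 - 11 = 0$)
$Y{\left(Z,Q \right)} = Z^{2} + 6 Q$
$c{\left(K,T \right)} = -7$
$\left(c{\left(22,-3 \right)} + Y{\left(R,-8 \right)}\right) \left(279 - 217\right) = \left(-7 + \left(0^{2} + 6 \left(-8\right)\right)\right) \left(279 - 217\right) = \left(-7 + \left(0 - 48\right)\right) 62 = \left(-7 - 48\right) 62 = \left(-55\right) 62 = -3410$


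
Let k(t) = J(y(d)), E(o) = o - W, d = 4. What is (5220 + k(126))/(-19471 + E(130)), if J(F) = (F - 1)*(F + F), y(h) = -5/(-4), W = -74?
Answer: -41765/154136 ≈ -0.27096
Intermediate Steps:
y(h) = 5/4 (y(h) = -5*(-1/4) = 5/4)
J(F) = 2*F*(-1 + F) (J(F) = (-1 + F)*(2*F) = 2*F*(-1 + F))
E(o) = 74 + o (E(o) = o - 1*(-74) = o + 74 = 74 + o)
k(t) = 5/8 (k(t) = 2*(5/4)*(-1 + 5/4) = 2*(5/4)*(1/4) = 5/8)
(5220 + k(126))/(-19471 + E(130)) = (5220 + 5/8)/(-19471 + (74 + 130)) = 41765/(8*(-19471 + 204)) = (41765/8)/(-19267) = (41765/8)*(-1/19267) = -41765/154136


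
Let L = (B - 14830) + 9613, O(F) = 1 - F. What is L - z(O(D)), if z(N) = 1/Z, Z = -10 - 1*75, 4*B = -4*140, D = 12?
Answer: -455344/85 ≈ -5357.0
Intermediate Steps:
B = -140 (B = (-4*140)/4 = (1/4)*(-560) = -140)
Z = -85 (Z = -10 - 75 = -85)
z(N) = -1/85 (z(N) = 1/(-85) = -1/85)
L = -5357 (L = (-140 - 14830) + 9613 = -14970 + 9613 = -5357)
L - z(O(D)) = -5357 - 1*(-1/85) = -5357 + 1/85 = -455344/85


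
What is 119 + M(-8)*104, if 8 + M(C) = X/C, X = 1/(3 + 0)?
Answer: -2152/3 ≈ -717.33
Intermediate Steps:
X = ⅓ (X = 1/3 = ⅓ ≈ 0.33333)
M(C) = -8 + 1/(3*C)
119 + M(-8)*104 = 119 + (-8 + (⅓)/(-8))*104 = 119 + (-8 + (⅓)*(-⅛))*104 = 119 + (-8 - 1/24)*104 = 119 - 193/24*104 = 119 - 2509/3 = -2152/3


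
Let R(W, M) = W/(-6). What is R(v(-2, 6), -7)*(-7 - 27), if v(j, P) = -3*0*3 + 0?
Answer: 0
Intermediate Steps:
v(j, P) = 0 (v(j, P) = 0*3 + 0 = 0 + 0 = 0)
R(W, M) = -W/6 (R(W, M) = W*(-1/6) = -W/6)
R(v(-2, 6), -7)*(-7 - 27) = (-1/6*0)*(-7 - 27) = 0*(-34) = 0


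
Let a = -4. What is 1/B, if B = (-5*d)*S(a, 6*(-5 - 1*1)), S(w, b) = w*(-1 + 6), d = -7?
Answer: -1/700 ≈ -0.0014286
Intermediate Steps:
S(w, b) = 5*w (S(w, b) = w*5 = 5*w)
B = -700 (B = (-5*(-7))*(5*(-4)) = 35*(-20) = -700)
1/B = 1/(-700) = -1/700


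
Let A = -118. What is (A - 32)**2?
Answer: 22500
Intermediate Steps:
(A - 32)**2 = (-118 - 32)**2 = (-150)**2 = 22500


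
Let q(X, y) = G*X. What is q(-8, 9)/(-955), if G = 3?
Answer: 24/955 ≈ 0.025131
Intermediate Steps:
q(X, y) = 3*X
q(-8, 9)/(-955) = (3*(-8))/(-955) = -24*(-1/955) = 24/955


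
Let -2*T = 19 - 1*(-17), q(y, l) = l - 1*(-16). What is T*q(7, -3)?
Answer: -234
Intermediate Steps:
q(y, l) = 16 + l (q(y, l) = l + 16 = 16 + l)
T = -18 (T = -(19 - 1*(-17))/2 = -(19 + 17)/2 = -1/2*36 = -18)
T*q(7, -3) = -18*(16 - 3) = -18*13 = -234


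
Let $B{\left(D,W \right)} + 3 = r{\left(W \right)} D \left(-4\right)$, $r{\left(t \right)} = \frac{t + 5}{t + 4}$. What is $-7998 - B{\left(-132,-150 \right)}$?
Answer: $- \frac{621915}{73} \approx -8519.4$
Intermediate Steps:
$r{\left(t \right)} = \frac{5 + t}{4 + t}$
$B{\left(D,W \right)} = -3 - \frac{4 D \left(5 + W\right)}{4 + W}$ ($B{\left(D,W \right)} = -3 + \frac{5 + W}{4 + W} D \left(-4\right) = -3 + \frac{D \left(5 + W\right)}{4 + W} \left(-4\right) = -3 - \frac{4 D \left(5 + W\right)}{4 + W}$)
$-7998 - B{\left(-132,-150 \right)} = -7998 - \frac{-12 - -450 - - 528 \left(5 - 150\right)}{4 - 150} = -7998 - \frac{-12 + 450 - \left(-528\right) \left(-145\right)}{-146} = -7998 - - \frac{-12 + 450 - 76560}{146} = -7998 - \left(- \frac{1}{146}\right) \left(-76122\right) = -7998 - \frac{38061}{73} = - \frac{621915}{73}$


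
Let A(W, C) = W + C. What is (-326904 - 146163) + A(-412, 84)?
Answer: -473395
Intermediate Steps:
A(W, C) = C + W
(-326904 - 146163) + A(-412, 84) = (-326904 - 146163) + (84 - 412) = -473067 - 328 = -473395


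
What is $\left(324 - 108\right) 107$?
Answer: $23112$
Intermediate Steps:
$\left(324 - 108\right) 107 = 216 \cdot 107 = 23112$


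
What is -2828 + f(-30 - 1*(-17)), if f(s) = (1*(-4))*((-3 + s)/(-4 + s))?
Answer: -48140/17 ≈ -2831.8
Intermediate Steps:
f(s) = -4*(-3 + s)/(-4 + s)
-2828 + f(-30 - 1*(-17)) = -2828 + 4*(3 - (-30 - 1*(-17)))/(-4 + (-30 - 1*(-17))) = -2828 + 4*(3 - (-30 + 17))/(-4 + (-30 + 17)) = -2828 + 4*(3 - 1*(-13))/(-4 - 13) = -2828 + 4*(3 + 13)/(-17) = -2828 + 4*(-1/17)*16 = -2828 - 64/17 = -48140/17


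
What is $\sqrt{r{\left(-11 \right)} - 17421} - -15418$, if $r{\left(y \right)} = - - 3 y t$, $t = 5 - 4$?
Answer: $15418 + i \sqrt{17454} \approx 15418.0 + 132.11 i$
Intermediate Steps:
$t = 1$
$r{\left(y \right)} = 3 y$ ($r{\left(y \right)} = - - 3 y 1 = - \left(-3\right) y = 3 y$)
$\sqrt{r{\left(-11 \right)} - 17421} - -15418 = \sqrt{3 \left(-11\right) - 17421} - -15418 = \sqrt{-33 - 17421} + 15418 = \sqrt{-17454} + 15418 = i \sqrt{17454} + 15418 = 15418 + i \sqrt{17454}$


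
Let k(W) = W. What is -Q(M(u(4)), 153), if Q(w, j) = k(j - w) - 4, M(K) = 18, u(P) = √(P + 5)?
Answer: -131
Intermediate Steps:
u(P) = √(5 + P)
Q(w, j) = -4 + j - w (Q(w, j) = (j - w) - 4 = -4 + j - w)
-Q(M(u(4)), 153) = -(-4 + 153 - 1*18) = -(-4 + 153 - 18) = -1*131 = -131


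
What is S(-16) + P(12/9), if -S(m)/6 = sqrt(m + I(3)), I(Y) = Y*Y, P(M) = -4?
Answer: -4 - 6*I*sqrt(7) ≈ -4.0 - 15.875*I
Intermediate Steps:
I(Y) = Y**2
S(m) = -6*sqrt(9 + m) (S(m) = -6*sqrt(m + 3**2) = -6*sqrt(m + 9) = -6*sqrt(9 + m))
S(-16) + P(12/9) = -6*sqrt(9 - 16) - 4 = -6*I*sqrt(7) - 4 = -4 - 6*I*sqrt(7)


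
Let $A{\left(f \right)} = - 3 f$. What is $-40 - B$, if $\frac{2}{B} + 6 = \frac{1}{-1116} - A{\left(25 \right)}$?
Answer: $- \frac{3082352}{77003} \approx -40.029$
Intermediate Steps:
$B = \frac{2232}{77003}$ ($B = \frac{2}{-6 + \left(\frac{1}{-1116} - \left(-3\right) 25\right)} = \frac{2}{-6 - - \frac{83699}{1116}} = \frac{2}{-6 + \left(- \frac{1}{1116} + 75\right)} = \frac{2}{-6 + \frac{83699}{1116}} = \frac{2}{\frac{77003}{1116}} = 2 \cdot \frac{1116}{77003} = \frac{2232}{77003} \approx 0.028986$)
$-40 - B = -40 - \frac{2232}{77003} = - \frac{3082352}{77003}$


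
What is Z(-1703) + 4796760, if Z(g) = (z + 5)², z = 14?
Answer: 4797121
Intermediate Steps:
Z(g) = 361 (Z(g) = (14 + 5)² = 19² = 361)
Z(-1703) + 4796760 = 361 + 4796760 = 4797121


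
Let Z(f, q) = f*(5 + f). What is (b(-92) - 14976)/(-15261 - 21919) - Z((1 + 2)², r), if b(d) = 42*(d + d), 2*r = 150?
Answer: -105954/845 ≈ -125.39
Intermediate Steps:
r = 75 (r = (½)*150 = 75)
b(d) = 84*d (b(d) = 42*(2*d) = 84*d)
(b(-92) - 14976)/(-15261 - 21919) - Z((1 + 2)², r) = (84*(-92) - 14976)/(-15261 - 21919) - (1 + 2)²*(5 + (1 + 2)²) = (-7728 - 14976)/(-37180) - 3²*(5 + 3²) = -22704*(-1/37180) - 9*(5 + 9) = 516/845 - 9*14 = 516/845 - 1*126 = 516/845 - 126 = -105954/845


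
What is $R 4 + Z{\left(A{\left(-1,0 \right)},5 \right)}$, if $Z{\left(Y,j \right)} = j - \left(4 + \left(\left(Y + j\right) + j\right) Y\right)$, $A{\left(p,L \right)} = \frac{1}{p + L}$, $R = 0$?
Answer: $10$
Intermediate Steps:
$A{\left(p,L \right)} = \frac{1}{L + p}$
$Z{\left(Y,j \right)} = -4 + j - Y \left(Y + 2 j\right)$ ($Z{\left(Y,j \right)} = j - \left(4 + \left(Y + 2 j\right) Y\right) = j - \left(4 + Y \left(Y + 2 j\right)\right) = -4 + j - Y \left(Y + 2 j\right)$)
$R 4 + Z{\left(A{\left(-1,0 \right)},5 \right)} = 0 \cdot 4 - \left(-1 + \left(\frac{1}{0 - 1}\right)^{2} + 2 \frac{1}{0 - 1} \cdot 5\right) = 0 - \left(-1 + \left(\frac{1}{-1}\right)^{2} + 2 \frac{1}{-1} \cdot 5\right) = 0 - -10 = 0 + \left(-4 + 5 - 1 + 10\right) = 0 + 10 = 10$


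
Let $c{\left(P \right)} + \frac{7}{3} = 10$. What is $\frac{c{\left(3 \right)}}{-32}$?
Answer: $- \frac{23}{96} \approx -0.23958$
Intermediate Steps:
$c{\left(P \right)} = \frac{23}{3}$ ($c{\left(P \right)} = - \frac{7}{3} + 10 = \frac{23}{3}$)
$\frac{c{\left(3 \right)}}{-32} = \frac{1}{-32} \cdot \frac{23}{3} = \left(- \frac{1}{32}\right) \frac{23}{3} = - \frac{23}{96}$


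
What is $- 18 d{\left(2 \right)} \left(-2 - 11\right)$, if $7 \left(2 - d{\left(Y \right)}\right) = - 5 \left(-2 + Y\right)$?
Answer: $468$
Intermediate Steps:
$d{\left(Y \right)} = \frac{4}{7} + \frac{5 Y}{7}$ ($d{\left(Y \right)} = 2 - \frac{\left(-5\right) \left(-2 + Y\right)}{7} = 2 - \frac{10 - 5 Y}{7} = 2 + \left(- \frac{10}{7} + \frac{5 Y}{7}\right) = \frac{4}{7} + \frac{5 Y}{7}$)
$- 18 d{\left(2 \right)} \left(-2 - 11\right) = - 18 \left(\frac{4}{7} + \frac{5}{7} \cdot 2\right) \left(-2 - 11\right) = - 18 \left(\frac{4}{7} + \frac{10}{7}\right) \left(-2 - 11\right) = \left(-18\right) 2 \left(-13\right) = \left(-36\right) \left(-13\right) = 468$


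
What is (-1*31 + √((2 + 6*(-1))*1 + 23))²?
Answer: (31 - √19)² ≈ 709.75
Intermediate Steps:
(-1*31 + √((2 + 6*(-1))*1 + 23))² = (-31 + √((2 - 6)*1 + 23))² = (-31 + √(-4*1 + 23))² = (-31 + √(-4 + 23))² = (-31 + √19)²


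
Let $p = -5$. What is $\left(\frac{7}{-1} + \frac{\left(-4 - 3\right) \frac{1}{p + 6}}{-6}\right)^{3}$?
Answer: $- \frac{42875}{216} \approx -198.5$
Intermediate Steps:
$\left(\frac{7}{-1} + \frac{\left(-4 - 3\right) \frac{1}{p + 6}}{-6}\right)^{3} = \left(\frac{7}{-1} + \frac{\left(-4 - 3\right) \frac{1}{-5 + 6}}{-6}\right)^{3} = \left(7 \left(-1\right) + - \frac{7}{1} \left(- \frac{1}{6}\right)\right)^{3} = \left(-7 + \left(-7\right) 1 \left(- \frac{1}{6}\right)\right)^{3} = \left(-7 - - \frac{7}{6}\right)^{3} = \left(-7 + \frac{7}{6}\right)^{3} = \left(- \frac{35}{6}\right)^{3} = - \frac{42875}{216}$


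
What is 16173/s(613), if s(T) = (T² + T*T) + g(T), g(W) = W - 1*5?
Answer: 16173/752146 ≈ 0.021502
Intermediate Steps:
g(W) = -5 + W (g(W) = W - 5 = -5 + W)
s(T) = -5 + T + 2*T² (s(T) = (T² + T*T) + (-5 + T) = (T² + T²) + (-5 + T) = 2*T² + (-5 + T) = -5 + T + 2*T²)
16173/s(613) = 16173/(-5 + 613 + 2*613²) = 16173/(-5 + 613 + 2*375769) = 16173/(-5 + 613 + 751538) = 16173/752146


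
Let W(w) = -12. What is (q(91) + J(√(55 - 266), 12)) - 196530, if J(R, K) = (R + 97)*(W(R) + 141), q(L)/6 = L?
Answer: -183471 + 129*I*√211 ≈ -1.8347e+5 + 1873.8*I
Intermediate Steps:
q(L) = 6*L
J(R, K) = 12513 + 129*R (J(R, K) = (R + 97)*(-12 + 141) = (97 + R)*129 = 12513 + 129*R)
(q(91) + J(√(55 - 266), 12)) - 196530 = (6*91 + (12513 + 129*√(55 - 266))) - 196530 = (546 + (12513 + 129*√(-211))) - 196530 = (546 + (12513 + 129*(I*√211))) - 196530 = (546 + (12513 + 129*I*√211)) - 196530 = (13059 + 129*I*√211) - 196530 = -183471 + 129*I*√211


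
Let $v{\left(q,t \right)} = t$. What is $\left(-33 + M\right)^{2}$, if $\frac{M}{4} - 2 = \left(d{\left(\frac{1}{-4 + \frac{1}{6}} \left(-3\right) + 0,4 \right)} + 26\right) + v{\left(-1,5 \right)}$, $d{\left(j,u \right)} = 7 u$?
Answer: $44521$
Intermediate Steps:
$M = 244$ ($M = 8 + 4 \left(\left(7 \cdot 4 + 26\right) + 5\right) = 8 + 4 \left(\left(28 + 26\right) + 5\right) = 8 + 4 \left(54 + 5\right) = 8 + 4 \cdot 59 = 8 + 236 = 244$)
$\left(-33 + M\right)^{2} = \left(-33 + 244\right)^{2} = 211^{2} = 44521$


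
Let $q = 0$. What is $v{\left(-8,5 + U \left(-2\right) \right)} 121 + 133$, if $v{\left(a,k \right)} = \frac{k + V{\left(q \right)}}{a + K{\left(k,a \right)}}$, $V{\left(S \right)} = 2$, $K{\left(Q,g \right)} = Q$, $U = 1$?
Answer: $12$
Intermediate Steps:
$v{\left(a,k \right)} = \frac{2 + k}{a + k}$ ($v{\left(a,k \right)} = \frac{k + 2}{a + k} = \frac{2 + k}{a + k}$)
$v{\left(-8,5 + U \left(-2\right) \right)} 121 + 133 = \frac{2 + \left(5 + 1 \left(-2\right)\right)}{-8 + \left(5 + 1 \left(-2\right)\right)} 121 + 133 = \frac{2 + \left(5 - 2\right)}{-8 + \left(5 - 2\right)} 121 + 133 = \frac{2 + 3}{-8 + 3} \cdot 121 + 133 = \frac{1}{-5} \cdot 5 \cdot 121 + 133 = \left(- \frac{1}{5}\right) 5 \cdot 121 + 133 = \left(-1\right) 121 + 133 = -121 + 133 = 12$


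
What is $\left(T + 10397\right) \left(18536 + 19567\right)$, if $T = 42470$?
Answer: $2014391301$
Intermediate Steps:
$\left(T + 10397\right) \left(18536 + 19567\right) = \left(42470 + 10397\right) \left(18536 + 19567\right) = 52867 \cdot 38103 = 2014391301$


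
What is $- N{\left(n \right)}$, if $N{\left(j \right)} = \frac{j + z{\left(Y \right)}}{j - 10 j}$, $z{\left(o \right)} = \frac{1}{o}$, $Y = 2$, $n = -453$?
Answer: $\frac{905}{8154} \approx 0.11099$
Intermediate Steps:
$N{\left(j \right)} = - \frac{\frac{1}{2} + j}{9 j}$ ($N{\left(j \right)} = \frac{j + \frac{1}{2}}{j - 10 j} = \frac{j + \frac{1}{2}}{\left(-9\right) j} = \left(\frac{1}{2} + j\right) \left(- \frac{1}{9 j}\right) = - \frac{\frac{1}{2} + j}{9 j}$)
$- N{\left(n \right)} = - \frac{-1 - -906}{18 \left(-453\right)} = - \frac{\left(-1\right) \left(-1 + 906\right)}{18 \cdot 453} = - \frac{\left(-1\right) 905}{18 \cdot 453} = \left(-1\right) \left(- \frac{905}{8154}\right) = \frac{905}{8154}$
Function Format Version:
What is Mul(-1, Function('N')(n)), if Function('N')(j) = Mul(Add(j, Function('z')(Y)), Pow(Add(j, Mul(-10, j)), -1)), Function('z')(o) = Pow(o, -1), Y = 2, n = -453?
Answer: Rational(905, 8154) ≈ 0.11099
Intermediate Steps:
Function('N')(j) = Mul(Rational(-1, 9), Pow(j, -1), Add(Rational(1, 2), j)) (Function('N')(j) = Mul(Add(j, Pow(2, -1)), Pow(Add(j, Mul(-10, j)), -1)) = Mul(Add(j, Rational(1, 2)), Pow(Mul(-9, j), -1)) = Mul(Add(Rational(1, 2), j), Mul(Rational(-1, 9), Pow(j, -1))) = Mul(Rational(-1, 9), Pow(j, -1), Add(Rational(1, 2), j)))
Mul(-1, Function('N')(n)) = Mul(-1, Mul(Rational(1, 18), Pow(-453, -1), Add(-1, Mul(-2, -453)))) = Mul(-1, Mul(Rational(1, 18), Rational(-1, 453), Add(-1, 906))) = Mul(-1, Mul(Rational(1, 18), Rational(-1, 453), 905)) = Mul(-1, Rational(-905, 8154)) = Rational(905, 8154)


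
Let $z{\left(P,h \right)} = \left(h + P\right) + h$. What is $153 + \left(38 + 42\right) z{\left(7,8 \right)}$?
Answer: $1993$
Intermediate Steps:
$z{\left(P,h \right)} = P + 2 h$ ($z{\left(P,h \right)} = \left(P + h\right) + h = P + 2 h$)
$153 + \left(38 + 42\right) z{\left(7,8 \right)} = 153 + \left(38 + 42\right) \left(7 + 2 \cdot 8\right) = 153 + 80 \left(7 + 16\right) = 153 + 80 \cdot 23 = 153 + 1840 = 1993$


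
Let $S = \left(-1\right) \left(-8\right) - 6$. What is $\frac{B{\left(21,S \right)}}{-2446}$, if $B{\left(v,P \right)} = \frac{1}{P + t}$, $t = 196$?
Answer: $- \frac{1}{484308} \approx -2.0648 \cdot 10^{-6}$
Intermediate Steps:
$S = 2$ ($S = 8 - 6 = 2$)
$B{\left(v,P \right)} = \frac{1}{196 + P}$ ($B{\left(v,P \right)} = \frac{1}{P + 196} = \frac{1}{196 + P}$)
$\frac{B{\left(21,S \right)}}{-2446} = \frac{1}{\left(196 + 2\right) \left(-2446\right)} = \frac{1}{198} \left(- \frac{1}{2446}\right) = - \frac{1}{484308}$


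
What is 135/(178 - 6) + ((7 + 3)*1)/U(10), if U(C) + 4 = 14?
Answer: 307/172 ≈ 1.7849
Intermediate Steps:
U(C) = 10 (U(C) = -4 + 14 = 10)
135/(178 - 6) + ((7 + 3)*1)/U(10) = 135/(178 - 6) + ((7 + 3)*1)/10 = 135/172 + (10*1)*(1/10) = 135*(1/172) + 10*(1/10) = 135/172 + 1 = 307/172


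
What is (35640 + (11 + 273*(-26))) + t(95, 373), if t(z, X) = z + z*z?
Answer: 37673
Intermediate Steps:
t(z, X) = z + z²
(35640 + (11 + 273*(-26))) + t(95, 373) = (35640 + (11 + 273*(-26))) + 95*(1 + 95) = (35640 + (11 - 7098)) + 95*96 = (35640 - 7087) + 9120 = 28553 + 9120 = 37673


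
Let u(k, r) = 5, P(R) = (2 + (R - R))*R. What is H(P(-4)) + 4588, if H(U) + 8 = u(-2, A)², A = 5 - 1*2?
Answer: 4605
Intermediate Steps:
A = 3 (A = 5 - 2 = 3)
P(R) = 2*R (P(R) = (2 + 0)*R = 2*R)
H(U) = 17 (H(U) = -8 + 5² = -8 + 25 = 17)
H(P(-4)) + 4588 = 17 + 4588 = 4605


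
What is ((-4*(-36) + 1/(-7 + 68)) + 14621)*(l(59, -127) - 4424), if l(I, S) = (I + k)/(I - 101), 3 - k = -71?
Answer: -3987398493/61 ≈ -6.5367e+7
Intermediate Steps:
k = 74 (k = 3 - 1*(-71) = 3 + 71 = 74)
l(I, S) = (74 + I)/(-101 + I) (l(I, S) = (I + 74)/(I - 101) = (74 + I)/(-101 + I))
((-4*(-36) + 1/(-7 + 68)) + 14621)*(l(59, -127) - 4424) = ((-4*(-36) + 1/(-7 + 68)) + 14621)*((74 + 59)/(-101 + 59) - 4424) = ((144 + 1/61) + 14621)*(133/(-42) - 4424) = ((144 + 1/61) + 14621)*(-1/42*133 - 4424) = (8785/61 + 14621)*(-19/6 - 4424) = (900666/61)*(-26563/6) = -3987398493/61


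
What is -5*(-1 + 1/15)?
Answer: 14/3 ≈ 4.6667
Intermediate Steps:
-5*(-1 + 1/15) = -5*(-14/15) = 14/3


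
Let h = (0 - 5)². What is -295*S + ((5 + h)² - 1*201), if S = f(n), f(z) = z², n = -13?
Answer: -49156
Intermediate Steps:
h = 25 (h = (-5)² = 25)
S = 169 (S = (-13)² = 169)
-295*S + ((5 + h)² - 1*201) = -295*169 + ((5 + 25)² - 1*201) = -49855 + (30² - 201) = -49855 + (900 - 201) = -49855 + 699 = -49156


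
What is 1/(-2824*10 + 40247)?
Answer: 1/12007 ≈ 8.3285e-5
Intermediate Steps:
1/(-2824*10 + 40247) = 1/(-28240 + 40247) = 1/12007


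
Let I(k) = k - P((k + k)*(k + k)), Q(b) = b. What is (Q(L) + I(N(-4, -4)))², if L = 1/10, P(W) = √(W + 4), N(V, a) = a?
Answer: 8321/100 + 78*√17/5 ≈ 147.53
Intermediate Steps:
P(W) = √(4 + W)
L = ⅒ ≈ 0.10000
I(k) = k - √(4 + 4*k²) (I(k) = k - √(4 + (k + k)*(k + k)) = k - √(4 + (2*k)*(2*k)) = k - √(4 + 4*k²))
(Q(L) + I(N(-4, -4)))² = (⅒ + (-4 - 2*√(1 + (-4)²)))² = (⅒ + (-4 - 2*√(1 + 16)))² = (⅒ + (-4 - 2*√17))² = (-39/10 - 2*√17)²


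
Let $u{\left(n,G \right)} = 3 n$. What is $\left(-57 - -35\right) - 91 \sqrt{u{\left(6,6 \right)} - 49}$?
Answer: $-22 - 91 i \sqrt{31} \approx -22.0 - 506.67 i$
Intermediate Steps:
$\left(-57 - -35\right) - 91 \sqrt{u{\left(6,6 \right)} - 49} = \left(-57 - -35\right) - 91 \sqrt{3 \cdot 6 - 49} = \left(-57 + 35\right) - 91 \sqrt{18 - 49} = -22 - 91 \sqrt{-31} = -22 - 91 i \sqrt{31}$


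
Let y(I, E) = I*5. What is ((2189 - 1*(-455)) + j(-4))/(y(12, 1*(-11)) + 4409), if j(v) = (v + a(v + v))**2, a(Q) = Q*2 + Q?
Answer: 3428/4469 ≈ 0.76706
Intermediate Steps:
a(Q) = 3*Q (a(Q) = 2*Q + Q = 3*Q)
y(I, E) = 5*I
j(v) = 49*v**2 (j(v) = (v + 3*(v + v))**2 = (v + 3*(2*v))**2 = (v + 6*v)**2 = (7*v)**2 = 49*v**2)
((2189 - 1*(-455)) + j(-4))/(y(12, 1*(-11)) + 4409) = ((2189 - 1*(-455)) + 49*(-4)**2)/(5*12 + 4409) = ((2189 + 455) + 49*16)/(60 + 4409) = (2644 + 784)/4469 = 3428*(1/4469) = 3428/4469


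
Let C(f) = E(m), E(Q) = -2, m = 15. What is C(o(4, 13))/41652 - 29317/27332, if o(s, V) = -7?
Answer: -305291587/284608116 ≈ -1.0727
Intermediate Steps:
C(f) = -2
C(o(4, 13))/41652 - 29317/27332 = -2/41652 - 29317/27332 = -2*1/41652 - 29317*1/27332 = -1/20826 - 29317/27332 = -305291587/284608116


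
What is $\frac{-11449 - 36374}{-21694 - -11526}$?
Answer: $\frac{47823}{10168} \approx 4.7033$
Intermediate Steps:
$\frac{-11449 - 36374}{-21694 - -11526} = - \frac{47823}{-21694 + 11526} = - \frac{47823}{-10168} = \left(-47823\right) \left(- \frac{1}{10168}\right) = \frac{47823}{10168}$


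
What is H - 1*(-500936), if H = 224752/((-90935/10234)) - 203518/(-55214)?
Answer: 1194081109076209/2510442545 ≈ 4.7565e+5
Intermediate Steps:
H = -63489937645911/2510442545 (H = 224752/((-90935*1/10234)) - 203518*(-1/55214) = 224752/(-90935/10234) + 101759/27607 = 224752*(-10234/90935) + 101759/27607 = -2300111968/90935 + 101759/27607 = -63489937645911/2510442545 ≈ -25290.)
H - 1*(-500936) = -63489937645911/2510442545 - 1*(-500936) = -63489937645911/2510442545 + 500936 = 1194081109076209/2510442545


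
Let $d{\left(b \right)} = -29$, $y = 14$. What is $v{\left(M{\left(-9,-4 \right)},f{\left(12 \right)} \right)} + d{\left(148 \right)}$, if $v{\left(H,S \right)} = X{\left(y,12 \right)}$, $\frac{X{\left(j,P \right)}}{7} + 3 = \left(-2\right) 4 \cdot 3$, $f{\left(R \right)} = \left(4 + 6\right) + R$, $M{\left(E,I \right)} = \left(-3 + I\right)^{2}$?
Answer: $-218$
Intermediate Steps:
$f{\left(R \right)} = 10 + R$
$X{\left(j,P \right)} = -189$ ($X{\left(j,P \right)} = -21 + 7 \left(-2\right) 4 \cdot 3 = -21 + 7 \left(\left(-8\right) 3\right) = -21 + 7 \left(-24\right) = -21 - 168 = -189$)
$v{\left(H,S \right)} = -189$
$v{\left(M{\left(-9,-4 \right)},f{\left(12 \right)} \right)} + d{\left(148 \right)} = -189 - 29 = -218$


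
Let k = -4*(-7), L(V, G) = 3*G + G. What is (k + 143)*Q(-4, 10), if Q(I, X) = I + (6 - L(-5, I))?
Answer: 3078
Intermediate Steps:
L(V, G) = 4*G
Q(I, X) = 6 - 3*I (Q(I, X) = I + (6 - 4*I) = 6 - 3*I)
k = 28
(k + 143)*Q(-4, 10) = (28 + 143)*(6 - 3*(-4)) = 171*(6 + 12) = 171*18 = 3078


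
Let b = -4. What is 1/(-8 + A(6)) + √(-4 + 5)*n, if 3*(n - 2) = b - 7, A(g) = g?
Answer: -13/6 ≈ -2.1667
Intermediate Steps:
n = -5/3 (n = 2 + (-4 - 7)/3 = 2 + (⅓)*(-11) = 2 - 11/3 = -5/3 ≈ -1.6667)
1/(-8 + A(6)) + √(-4 + 5)*n = 1/(-8 + 6) + √(-4 + 5)*(-5/3) = 1/(-2) + √1*(-5/3) = -½ + 1*(-5/3) = -½ - 5/3 = -13/6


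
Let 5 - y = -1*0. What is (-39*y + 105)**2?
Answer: 8100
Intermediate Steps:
y = 5 (y = 5 - (-1)*0 = 5 - 1*0 = 5 + 0 = 5)
(-39*y + 105)**2 = (-39*5 + 105)**2 = (-195 + 105)**2 = (-90)**2 = 8100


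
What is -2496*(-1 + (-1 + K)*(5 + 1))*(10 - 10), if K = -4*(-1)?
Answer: 0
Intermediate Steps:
K = 4
-2496*(-1 + (-1 + K)*(5 + 1))*(10 - 10) = -2496*(-1 + (-1 + 4)*(5 + 1))*(10 - 10) = -2496*(-1 + 3*6)*0 = -2496*(-1 + 18)*0 = -42432*0 = -2496*0 = 0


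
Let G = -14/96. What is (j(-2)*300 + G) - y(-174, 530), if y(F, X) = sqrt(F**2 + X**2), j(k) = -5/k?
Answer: 35993/48 - 2*sqrt(77794) ≈ 192.02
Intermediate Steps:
G = -7/48 (G = -14*1/96 = -7/48 ≈ -0.14583)
(j(-2)*300 + G) - y(-174, 530) = (-5/(-2)*300 - 7/48) - sqrt((-174)**2 + 530**2) = (-5*(-1/2)*300 - 7/48) - sqrt(30276 + 280900) = ((5/2)*300 - 7/48) - sqrt(311176) = (750 - 7/48) - 2*sqrt(77794) = 35993/48 - 2*sqrt(77794)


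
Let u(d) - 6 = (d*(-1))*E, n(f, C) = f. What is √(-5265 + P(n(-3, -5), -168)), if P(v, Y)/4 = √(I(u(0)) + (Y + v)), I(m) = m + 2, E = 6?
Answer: √(-5265 + 4*I*√163) ≈ 0.3519 + 72.561*I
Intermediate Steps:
u(d) = 6 - 6*d (u(d) = 6 + (d*(-1))*6 = 6 - d*6 = 6 - 6*d)
I(m) = 2 + m
P(v, Y) = 4*√(8 + Y + v) (P(v, Y) = 4*√((2 + (6 - 6*0)) + (Y + v)) = 4*√((2 + (6 + 0)) + (Y + v)) = 4*√((2 + 6) + (Y + v)) = 4*√(8 + (Y + v)) = 4*√(8 + Y + v))
√(-5265 + P(n(-3, -5), -168)) = √(-5265 + 4*√(8 - 168 - 3)) = √(-5265 + 4*√(-163)) = √(-5265 + 4*(I*√163)) = √(-5265 + 4*I*√163)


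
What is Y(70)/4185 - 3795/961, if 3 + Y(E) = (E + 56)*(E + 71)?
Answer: 12776/43245 ≈ 0.29543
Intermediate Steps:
Y(E) = -3 + (56 + E)*(71 + E) (Y(E) = -3 + (E + 56)*(E + 71) = -3 + (56 + E)*(71 + E))
Y(70)/4185 - 3795/961 = (3973 + 70**2 + 127*70)/4185 - 3795/961 = (3973 + 4900 + 8890)*(1/4185) - 3795*1/961 = 17763*(1/4185) - 3795/961 = 191/45 - 3795/961 = 12776/43245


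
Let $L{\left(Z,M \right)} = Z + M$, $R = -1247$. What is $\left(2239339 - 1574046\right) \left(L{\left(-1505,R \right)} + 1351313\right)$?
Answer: $897188193373$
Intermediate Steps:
$L{\left(Z,M \right)} = M + Z$
$\left(2239339 - 1574046\right) \left(L{\left(-1505,R \right)} + 1351313\right) = \left(2239339 - 1574046\right) \left(\left(-1247 - 1505\right) + 1351313\right) = 665293 \left(-2752 + 1351313\right) = 665293 \cdot 1348561 = 897188193373$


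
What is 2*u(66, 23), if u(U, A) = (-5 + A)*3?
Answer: 108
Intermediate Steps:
u(U, A) = -15 + 3*A
2*u(66, 23) = 2*(-15 + 3*23) = 2*(-15 + 69) = 2*54 = 108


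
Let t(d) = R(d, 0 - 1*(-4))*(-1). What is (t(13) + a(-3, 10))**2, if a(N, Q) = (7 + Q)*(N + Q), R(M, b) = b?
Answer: 13225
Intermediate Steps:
t(d) = -4 (t(d) = (0 - 1*(-4))*(-1) = (0 + 4)*(-1) = 4*(-1) = -4)
(t(13) + a(-3, 10))**2 = (-4 + (10**2 + 7*(-3) + 7*10 - 3*10))**2 = (-4 + (100 - 21 + 70 - 30))**2 = (-4 + 119)**2 = 115**2 = 13225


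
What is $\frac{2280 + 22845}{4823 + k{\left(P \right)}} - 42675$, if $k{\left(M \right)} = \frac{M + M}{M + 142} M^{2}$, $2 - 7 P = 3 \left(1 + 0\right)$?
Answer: $- \frac{10013435349450}{234672709} \approx -42670.0$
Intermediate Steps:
$P = - \frac{1}{7}$ ($P = \frac{2}{7} - \frac{3 \left(1 + 0\right)}{7} = \frac{2}{7} - \frac{3 \cdot 1}{7} = \frac{2}{7} - \frac{3}{7} = - \frac{1}{7} \approx -0.14286$)
$k{\left(M \right)} = \frac{2 M^{3}}{142 + M}$ ($k{\left(M \right)} = \frac{2 M}{142 + M} M^{2} = \frac{2 M^{3}}{142 + M}$)
$\frac{2280 + 22845}{4823 + k{\left(P \right)}} - 42675 = \frac{2280 + 22845}{4823 + \frac{2 \left(- \frac{1}{7}\right)^{3}}{142 - \frac{1}{7}}} - 42675 = \frac{25125}{4823 + 2 \left(- \frac{1}{343}\right) \frac{1}{\frac{993}{7}}} - 42675 = \frac{25125}{4823 + 2 \left(- \frac{1}{343}\right) \frac{7}{993}} - 42675 = \frac{25125}{4823 - \frac{2}{48657}} - 42675 = \frac{25125}{\frac{234672709}{48657}} - 42675 = 25125 \cdot \frac{48657}{234672709} - 42675 = \frac{1222507125}{234672709} - 42675 = - \frac{10013435349450}{234672709}$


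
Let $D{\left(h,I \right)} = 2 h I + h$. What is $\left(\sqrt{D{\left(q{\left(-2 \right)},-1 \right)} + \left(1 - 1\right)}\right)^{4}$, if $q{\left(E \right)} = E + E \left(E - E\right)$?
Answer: $4$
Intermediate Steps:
$q{\left(E \right)} = E$ ($q{\left(E \right)} = E + E 0 = E + 0 = E$)
$D{\left(h,I \right)} = h + 2 I h$ ($D{\left(h,I \right)} = 2 I h + h = h + 2 I h$)
$\left(\sqrt{D{\left(q{\left(-2 \right)},-1 \right)} + \left(1 - 1\right)}\right)^{4} = \left(\sqrt{- 2 \left(1 + 2 \left(-1\right)\right) + \left(1 - 1\right)}\right)^{4} = \left(\sqrt{- 2 \left(1 - 2\right) + \left(1 - 1\right)}\right)^{4} = \left(\sqrt{\left(-2\right) \left(-1\right) + 0}\right)^{4} = \left(\sqrt{2 + 0}\right)^{4} = \left(\sqrt{2}\right)^{4} = 4$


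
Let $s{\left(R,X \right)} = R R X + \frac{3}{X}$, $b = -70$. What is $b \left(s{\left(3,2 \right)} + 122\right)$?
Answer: $-9905$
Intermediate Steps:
$s{\left(R,X \right)} = \frac{3}{X} + X R^{2}$ ($s{\left(R,X \right)} = R^{2} X + \frac{3}{X} = X R^{2} + \frac{3}{X} = \frac{3}{X} + X R^{2}$)
$b \left(s{\left(3,2 \right)} + 122\right) = - 70 \left(\left(\frac{3}{2} + 2 \cdot 3^{2}\right) + 122\right) = - 70 \left(\left(3 \cdot \frac{1}{2} + 2 \cdot 9\right) + 122\right) = - 70 \left(\left(\frac{3}{2} + 18\right) + 122\right) = - 70 \left(\frac{39}{2} + 122\right) = \left(-70\right) \frac{283}{2} = -9905$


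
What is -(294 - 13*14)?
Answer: -112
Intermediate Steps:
-(294 - 13*14) = -(294 - 1*182) = -(294 - 182) = -1*112 = -112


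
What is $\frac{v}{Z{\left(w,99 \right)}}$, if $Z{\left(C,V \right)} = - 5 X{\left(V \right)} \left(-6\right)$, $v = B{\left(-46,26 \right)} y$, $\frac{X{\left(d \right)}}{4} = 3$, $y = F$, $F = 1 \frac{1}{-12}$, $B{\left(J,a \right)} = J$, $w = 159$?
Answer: $\frac{23}{2160} \approx 0.010648$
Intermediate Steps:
$F = - \frac{1}{12}$ ($F = 1 \left(- \frac{1}{12}\right) = - \frac{1}{12} \approx -0.083333$)
$y = - \frac{1}{12} \approx -0.083333$
$X{\left(d \right)} = 12$ ($X{\left(d \right)} = 4 \cdot 3 = 12$)
$v = \frac{23}{6}$ ($v = \left(-46\right) \left(- \frac{1}{12}\right) = \frac{23}{6} \approx 3.8333$)
$Z{\left(C,V \right)} = 360$ ($Z{\left(C,V \right)} = \left(-5\right) 12 \left(-6\right) = \left(-60\right) \left(-6\right) = 360$)
$\frac{v}{Z{\left(w,99 \right)}} = \frac{23}{6 \cdot 360} = \frac{23}{6} \cdot \frac{1}{360} = \frac{23}{2160}$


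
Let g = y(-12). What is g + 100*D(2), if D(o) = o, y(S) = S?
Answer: 188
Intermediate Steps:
g = -12
g + 100*D(2) = -12 + 100*2 = -12 + 200 = 188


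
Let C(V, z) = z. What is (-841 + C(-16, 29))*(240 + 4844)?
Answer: -4128208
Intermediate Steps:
(-841 + C(-16, 29))*(240 + 4844) = (-841 + 29)*(240 + 4844) = -812*5084 = -4128208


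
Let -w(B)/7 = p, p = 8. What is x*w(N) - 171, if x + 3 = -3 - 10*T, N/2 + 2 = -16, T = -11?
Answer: -5995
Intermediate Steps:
N = -36 (N = -4 + 2*(-16) = -4 - 32 = -36)
w(B) = -56 (w(B) = -7*8 = -56)
x = 104 (x = -3 + (-3 - 10*(-11)) = -3 + (-3 + 110) = -3 + 107 = 104)
x*w(N) - 171 = 104*(-56) - 171 = -5824 - 171 = -5995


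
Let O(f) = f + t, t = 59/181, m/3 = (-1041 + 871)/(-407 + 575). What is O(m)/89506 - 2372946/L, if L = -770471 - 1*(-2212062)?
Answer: -1076427038267171/653929331225128 ≈ -1.6461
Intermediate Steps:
m = -85/28 (m = 3*((-1041 + 871)/(-407 + 575)) = 3*(-170/168) = 3*(-170*1/168) = 3*(-85/84) = -85/28 ≈ -3.0357)
t = 59/181 (t = 59*(1/181) = 59/181 ≈ 0.32597)
L = 1441591 (L = -770471 + 2212062 = 1441591)
O(f) = 59/181 + f (O(f) = f + 59/181 = 59/181 + f)
O(m)/89506 - 2372946/L = (59/181 - 85/28)/89506 - 2372946/1441591 = -13733/5068*1/89506 - 2372946*1/1441591 = -13733/453616408 - 2372946/1441591 = -1076427038267171/653929331225128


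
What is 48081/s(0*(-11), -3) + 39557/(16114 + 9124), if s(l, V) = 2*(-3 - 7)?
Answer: -606338569/252380 ≈ -2402.5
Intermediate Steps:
s(l, V) = -20 (s(l, V) = 2*(-10) = -20)
48081/s(0*(-11), -3) + 39557/(16114 + 9124) = 48081/(-20) + 39557/(16114 + 9124) = 48081*(-1/20) + 39557/25238 = -48081/20 + 39557*(1/25238) = -48081/20 + 39557/25238 = -606338569/252380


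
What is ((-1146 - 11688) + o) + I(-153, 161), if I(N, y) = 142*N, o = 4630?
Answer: -29930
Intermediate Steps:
((-1146 - 11688) + o) + I(-153, 161) = ((-1146 - 11688) + 4630) + 142*(-153) = (-12834 + 4630) - 21726 = -8204 - 21726 = -29930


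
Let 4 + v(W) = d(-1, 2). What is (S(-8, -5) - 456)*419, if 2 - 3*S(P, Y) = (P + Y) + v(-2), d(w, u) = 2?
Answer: -566069/3 ≈ -1.8869e+5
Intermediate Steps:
v(W) = -2 (v(W) = -4 + 2 = -2)
S(P, Y) = 4/3 - P/3 - Y/3 (S(P, Y) = ⅔ - ((P + Y) - 2)/3 = ⅔ - (-2 + P + Y)/3 = ⅔ + (⅔ - P/3 - Y/3) = 4/3 - P/3 - Y/3)
(S(-8, -5) - 456)*419 = ((4/3 - ⅓*(-8) - ⅓*(-5)) - 456)*419 = ((4/3 + 8/3 + 5/3) - 456)*419 = (17/3 - 456)*419 = -1351/3*419 = -566069/3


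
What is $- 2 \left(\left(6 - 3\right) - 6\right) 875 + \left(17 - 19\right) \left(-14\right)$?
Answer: $5278$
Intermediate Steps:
$- 2 \left(\left(6 - 3\right) - 6\right) 875 + \left(17 - 19\right) \left(-14\right) = - 2 \left(3 - 6\right) 875 - -28 = \left(-2\right) \left(-3\right) 875 + 28 = 6 \cdot 875 + 28 = 5250 + 28 = 5278$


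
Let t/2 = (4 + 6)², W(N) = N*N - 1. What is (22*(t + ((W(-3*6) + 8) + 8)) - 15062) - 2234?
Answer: -5438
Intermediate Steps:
W(N) = -1 + N² (W(N) = N² - 1 = -1 + N²)
t = 200 (t = 2*(4 + 6)² = 2*10² = 2*100 = 200)
(22*(t + ((W(-3*6) + 8) + 8)) - 15062) - 2234 = (22*(200 + (((-1 + (-3*6)²) + 8) + 8)) - 15062) - 2234 = (22*(200 + (((-1 + (-18)²) + 8) + 8)) - 15062) - 2234 = (22*(200 + (((-1 + 324) + 8) + 8)) - 15062) - 2234 = (22*(200 + ((323 + 8) + 8)) - 15062) - 2234 = (22*(200 + (331 + 8)) - 15062) - 2234 = (22*(200 + 339) - 15062) - 2234 = (22*539 - 15062) - 2234 = (11858 - 15062) - 2234 = -3204 - 2234 = -5438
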